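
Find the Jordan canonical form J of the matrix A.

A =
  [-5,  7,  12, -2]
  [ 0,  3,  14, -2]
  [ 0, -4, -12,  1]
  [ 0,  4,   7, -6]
J_2(-5) ⊕ J_2(-5)

The characteristic polynomial is
  det(x·I − A) = x^4 + 20*x^3 + 150*x^2 + 500*x + 625 = (x + 5)^4

Eigenvalues and multiplicities (the geometric multiplicity of λ is n − rank(A − λI), which equals the number of Jordan blocks for λ):
  λ = -5: algebraic multiplicity = 4, geometric multiplicity = 2

Determining the block sizes for each eigenvalue:
  λ = -5: with am = 4 and gm = 2, the partition is not yet determined (e.g. several partitions of 4 into 2 parts exist). Let N = A − (-5)·I. Computing rank(N^1) = 2, rank(N^2) = 0; the number of blocks of size ≥ j is rank(N^{j−1}) − rank(N^j), giving [2, 2]. So we have 2 block(s) of size 2 → block sizes [2, 2]

Assembling the blocks gives a Jordan form
J =
  [-5,  1,  0,  0]
  [ 0, -5,  0,  0]
  [ 0,  0, -5,  1]
  [ 0,  0,  0, -5]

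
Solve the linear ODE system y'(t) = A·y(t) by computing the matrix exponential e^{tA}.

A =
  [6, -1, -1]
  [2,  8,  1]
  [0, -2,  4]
e^{tA} =
  [-t^2*exp(6*t) + exp(6*t), -t*exp(6*t), t^2*exp(6*t)/2 - t*exp(6*t)]
  [2*t^2*exp(6*t) + 2*t*exp(6*t), 2*t*exp(6*t) + exp(6*t), -t^2*exp(6*t) + t*exp(6*t)]
  [-2*t^2*exp(6*t), -2*t*exp(6*t), t^2*exp(6*t) - 2*t*exp(6*t) + exp(6*t)]

Strategy: write A = P · J · P⁻¹ where J is a Jordan canonical form, so e^{tA} = P · e^{tJ} · P⁻¹, and e^{tJ} can be computed block-by-block.

A has Jordan form
J =
  [6, 1, 0]
  [0, 6, 1]
  [0, 0, 6]
(up to reordering of blocks).

Per-block formulas:
  For a 3×3 Jordan block J_3(6): exp(t · J_3(6)) = e^(6t)·(I + t·N + (t^2/2)·N^2), where N is the 3×3 nilpotent shift.

After assembling e^{tJ} and conjugating by P, we get:

e^{tA} =
  [-t^2*exp(6*t) + exp(6*t), -t*exp(6*t), t^2*exp(6*t)/2 - t*exp(6*t)]
  [2*t^2*exp(6*t) + 2*t*exp(6*t), 2*t*exp(6*t) + exp(6*t), -t^2*exp(6*t) + t*exp(6*t)]
  [-2*t^2*exp(6*t), -2*t*exp(6*t), t^2*exp(6*t) - 2*t*exp(6*t) + exp(6*t)]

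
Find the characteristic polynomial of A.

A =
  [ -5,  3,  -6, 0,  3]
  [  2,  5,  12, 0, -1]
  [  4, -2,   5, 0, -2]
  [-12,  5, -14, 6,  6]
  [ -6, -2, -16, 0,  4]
x^5 - 15*x^4 + 75*x^3 - 145*x^2 + 120*x - 36

Expanding det(x·I − A) (e.g. by cofactor expansion or by noting that A is similar to its Jordan form J, which has the same characteristic polynomial as A) gives
  χ_A(x) = x^5 - 15*x^4 + 75*x^3 - 145*x^2 + 120*x - 36
which factors as (x - 6)^2*(x - 1)^3. The eigenvalues (with algebraic multiplicities) are λ = 1 with multiplicity 3, λ = 6 with multiplicity 2.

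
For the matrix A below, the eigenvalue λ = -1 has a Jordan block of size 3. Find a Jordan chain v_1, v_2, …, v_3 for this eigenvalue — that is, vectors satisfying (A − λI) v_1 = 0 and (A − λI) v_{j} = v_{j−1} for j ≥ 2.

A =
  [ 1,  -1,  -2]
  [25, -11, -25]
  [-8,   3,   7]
A Jordan chain for λ = -1 of length 3:
v_1 = (-5, 0, -5)ᵀ
v_2 = (2, 25, -8)ᵀ
v_3 = (1, 0, 0)ᵀ

Let N = A − (-1)·I. We want v_3 with N^3 v_3 = 0 but N^2 v_3 ≠ 0; then v_{j-1} := N · v_j for j = 3, …, 2.

Pick v_3 = (1, 0, 0)ᵀ.
Then v_2 = N · v_3 = (2, 25, -8)ᵀ.
Then v_1 = N · v_2 = (-5, 0, -5)ᵀ.

Sanity check: (A − (-1)·I) v_1 = (0, 0, 0)ᵀ = 0. ✓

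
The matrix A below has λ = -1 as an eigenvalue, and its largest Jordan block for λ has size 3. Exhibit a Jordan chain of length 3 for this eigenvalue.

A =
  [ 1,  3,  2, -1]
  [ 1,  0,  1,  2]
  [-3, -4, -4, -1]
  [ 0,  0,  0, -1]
A Jordan chain for λ = -1 of length 3:
v_1 = (1, 0, -1, 0)ᵀ
v_2 = (2, 1, -3, 0)ᵀ
v_3 = (1, 0, 0, 0)ᵀ

Let N = A − (-1)·I. We want v_3 with N^3 v_3 = 0 but N^2 v_3 ≠ 0; then v_{j-1} := N · v_j for j = 3, …, 2.

Pick v_3 = (1, 0, 0, 0)ᵀ.
Then v_2 = N · v_3 = (2, 1, -3, 0)ᵀ.
Then v_1 = N · v_2 = (1, 0, -1, 0)ᵀ.

Sanity check: (A − (-1)·I) v_1 = (0, 0, 0, 0)ᵀ = 0. ✓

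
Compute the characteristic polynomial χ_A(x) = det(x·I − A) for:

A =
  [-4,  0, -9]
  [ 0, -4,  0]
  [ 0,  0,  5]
x^3 + 3*x^2 - 24*x - 80

Expanding det(x·I − A) (e.g. by cofactor expansion or by noting that A is similar to its Jordan form J, which has the same characteristic polynomial as A) gives
  χ_A(x) = x^3 + 3*x^2 - 24*x - 80
which factors as (x - 5)*(x + 4)^2. The eigenvalues (with algebraic multiplicities) are λ = -4 with multiplicity 2, λ = 5 with multiplicity 1.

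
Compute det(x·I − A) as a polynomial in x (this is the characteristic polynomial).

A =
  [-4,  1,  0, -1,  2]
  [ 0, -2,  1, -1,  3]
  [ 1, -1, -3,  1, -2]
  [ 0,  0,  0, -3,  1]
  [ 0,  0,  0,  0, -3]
x^5 + 15*x^4 + 90*x^3 + 270*x^2 + 405*x + 243

Expanding det(x·I − A) (e.g. by cofactor expansion or by noting that A is similar to its Jordan form J, which has the same characteristic polynomial as A) gives
  χ_A(x) = x^5 + 15*x^4 + 90*x^3 + 270*x^2 + 405*x + 243
which factors as (x + 3)^5. The eigenvalues (with algebraic multiplicities) are λ = -3 with multiplicity 5.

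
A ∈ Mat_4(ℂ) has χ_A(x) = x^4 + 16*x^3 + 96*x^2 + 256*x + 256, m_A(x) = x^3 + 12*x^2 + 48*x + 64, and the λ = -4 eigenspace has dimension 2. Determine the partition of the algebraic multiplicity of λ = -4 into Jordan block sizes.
Block sizes for λ = -4: [3, 1]

Step 1 — from the characteristic polynomial, algebraic multiplicity of λ = -4 is 4. From dim ker(A − (-4)·I) = 2, there are exactly 2 Jordan blocks for λ = -4.
Step 2 — from the minimal polynomial, the factor (x + 4)^3 tells us the largest block for λ = -4 has size 3.
Step 3 — with total size 4, 2 blocks, and largest block 3, the block sizes (in nonincreasing order) are [3, 1].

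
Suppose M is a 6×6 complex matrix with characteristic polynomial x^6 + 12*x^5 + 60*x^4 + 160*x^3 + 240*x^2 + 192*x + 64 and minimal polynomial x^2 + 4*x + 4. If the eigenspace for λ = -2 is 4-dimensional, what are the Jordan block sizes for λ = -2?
Block sizes for λ = -2: [2, 2, 1, 1]

Step 1 — from the characteristic polynomial, algebraic multiplicity of λ = -2 is 6. From dim ker(M − (-2)·I) = 4, there are exactly 4 Jordan blocks for λ = -2.
Step 2 — from the minimal polynomial, the factor (x + 2)^2 tells us the largest block for λ = -2 has size 2.
Step 3 — with total size 6, 4 blocks, and largest block 2, the block sizes (in nonincreasing order) are [2, 2, 1, 1].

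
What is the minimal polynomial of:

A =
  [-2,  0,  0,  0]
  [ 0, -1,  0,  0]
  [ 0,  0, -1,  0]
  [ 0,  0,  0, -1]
x^2 + 3*x + 2

The characteristic polynomial is χ_A(x) = (x + 1)^3*(x + 2), so the eigenvalues are known. The minimal polynomial is
  m_A(x) = Π_λ (x − λ)^{k_λ}
where k_λ is the size of the *largest* Jordan block for λ (equivalently, the smallest k with (A − λI)^k v = 0 for every generalised eigenvector v of λ).

  λ = -2: largest Jordan block has size 1, contributing (x + 2)
  λ = -1: largest Jordan block has size 1, contributing (x + 1)

So m_A(x) = (x + 1)*(x + 2) = x^2 + 3*x + 2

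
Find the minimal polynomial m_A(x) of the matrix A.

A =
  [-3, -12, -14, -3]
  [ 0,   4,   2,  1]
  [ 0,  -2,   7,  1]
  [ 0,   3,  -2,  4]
x^4 - 12*x^3 + 30*x^2 + 100*x - 375

The characteristic polynomial is χ_A(x) = (x - 5)^3*(x + 3), so the eigenvalues are known. The minimal polynomial is
  m_A(x) = Π_λ (x − λ)^{k_λ}
where k_λ is the size of the *largest* Jordan block for λ (equivalently, the smallest k with (A − λI)^k v = 0 for every generalised eigenvector v of λ).

  λ = -3: largest Jordan block has size 1, contributing (x + 3)
  λ = 5: largest Jordan block has size 3, contributing (x − 5)^3

So m_A(x) = (x - 5)^3*(x + 3) = x^4 - 12*x^3 + 30*x^2 + 100*x - 375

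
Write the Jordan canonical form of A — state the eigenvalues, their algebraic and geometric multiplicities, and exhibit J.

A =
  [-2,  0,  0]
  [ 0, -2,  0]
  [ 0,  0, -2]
J_1(-2) ⊕ J_1(-2) ⊕ J_1(-2)

The characteristic polynomial is
  det(x·I − A) = x^3 + 6*x^2 + 12*x + 8 = (x + 2)^3

Eigenvalues and multiplicities (the geometric multiplicity of λ is n − rank(A − λI), which equals the number of Jordan blocks for λ):
  λ = -2: algebraic multiplicity = 3, geometric multiplicity = 3

Determining the block sizes for each eigenvalue:
  λ = -2: gm = am = 3, so every block has size 1 → block sizes [1, 1, 1]

Assembling the blocks gives a Jordan form
J =
  [-2,  0,  0]
  [ 0, -2,  0]
  [ 0,  0, -2]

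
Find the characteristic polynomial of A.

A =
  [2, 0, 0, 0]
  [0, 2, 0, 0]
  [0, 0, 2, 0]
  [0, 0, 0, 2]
x^4 - 8*x^3 + 24*x^2 - 32*x + 16

Expanding det(x·I − A) (e.g. by cofactor expansion or by noting that A is similar to its Jordan form J, which has the same characteristic polynomial as A) gives
  χ_A(x) = x^4 - 8*x^3 + 24*x^2 - 32*x + 16
which factors as (x - 2)^4. The eigenvalues (with algebraic multiplicities) are λ = 2 with multiplicity 4.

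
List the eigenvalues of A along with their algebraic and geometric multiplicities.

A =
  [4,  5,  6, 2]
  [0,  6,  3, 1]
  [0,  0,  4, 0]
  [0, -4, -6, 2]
λ = 4: alg = 4, geom = 2

Step 1 — factor the characteristic polynomial to read off the algebraic multiplicities:
  χ_A(x) = (x - 4)^4

Step 2 — compute geometric multiplicities via the rank-nullity identity g(λ) = n − rank(A − λI):
  rank(A − (4)·I) = 2, so dim ker(A − (4)·I) = n − 2 = 2

Summary:
  λ = 4: algebraic multiplicity = 4, geometric multiplicity = 2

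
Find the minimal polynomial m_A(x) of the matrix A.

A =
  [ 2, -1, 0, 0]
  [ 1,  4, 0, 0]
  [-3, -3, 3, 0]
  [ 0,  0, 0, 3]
x^2 - 6*x + 9

The characteristic polynomial is χ_A(x) = (x - 3)^4, so the eigenvalues are known. The minimal polynomial is
  m_A(x) = Π_λ (x − λ)^{k_λ}
where k_λ is the size of the *largest* Jordan block for λ (equivalently, the smallest k with (A − λI)^k v = 0 for every generalised eigenvector v of λ).

  λ = 3: largest Jordan block has size 2, contributing (x − 3)^2

So m_A(x) = (x - 3)^2 = x^2 - 6*x + 9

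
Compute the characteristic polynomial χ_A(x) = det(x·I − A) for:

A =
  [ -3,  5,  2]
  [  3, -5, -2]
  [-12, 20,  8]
x^3

Expanding det(x·I − A) (e.g. by cofactor expansion or by noting that A is similar to its Jordan form J, which has the same characteristic polynomial as A) gives
  χ_A(x) = x^3
which factors as x^3. The eigenvalues (with algebraic multiplicities) are λ = 0 with multiplicity 3.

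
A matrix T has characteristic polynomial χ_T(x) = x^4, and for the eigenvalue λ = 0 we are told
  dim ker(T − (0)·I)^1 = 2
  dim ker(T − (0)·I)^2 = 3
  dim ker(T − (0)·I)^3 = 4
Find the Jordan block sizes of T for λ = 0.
Block sizes for λ = 0: [3, 1]

From the dimensions of kernels of powers, the number of Jordan blocks of size at least j is d_j − d_{j−1} where d_j = dim ker(N^j) (with d_0 = 0). Computing the differences gives [2, 1, 1].
The number of blocks of size exactly k is (#blocks of size ≥ k) − (#blocks of size ≥ k + 1), so the partition is: 1 block(s) of size 1, 1 block(s) of size 3.
In nonincreasing order the block sizes are [3, 1].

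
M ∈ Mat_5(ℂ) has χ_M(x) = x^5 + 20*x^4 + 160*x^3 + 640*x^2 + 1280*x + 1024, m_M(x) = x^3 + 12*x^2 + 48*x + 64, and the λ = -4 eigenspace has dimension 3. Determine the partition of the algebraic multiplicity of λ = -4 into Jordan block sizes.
Block sizes for λ = -4: [3, 1, 1]

Step 1 — from the characteristic polynomial, algebraic multiplicity of λ = -4 is 5. From dim ker(M − (-4)·I) = 3, there are exactly 3 Jordan blocks for λ = -4.
Step 2 — from the minimal polynomial, the factor (x + 4)^3 tells us the largest block for λ = -4 has size 3.
Step 3 — with total size 5, 3 blocks, and largest block 3, the block sizes (in nonincreasing order) are [3, 1, 1].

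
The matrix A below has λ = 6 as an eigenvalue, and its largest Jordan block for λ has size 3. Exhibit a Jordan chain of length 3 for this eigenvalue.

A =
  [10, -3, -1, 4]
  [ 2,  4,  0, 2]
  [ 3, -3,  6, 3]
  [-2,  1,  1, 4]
A Jordan chain for λ = 6 of length 3:
v_1 = (-1, 0, 0, 1)ᵀ
v_2 = (4, 2, 3, -2)ᵀ
v_3 = (1, 0, 0, 0)ᵀ

Let N = A − (6)·I. We want v_3 with N^3 v_3 = 0 but N^2 v_3 ≠ 0; then v_{j-1} := N · v_j for j = 3, …, 2.

Pick v_3 = (1, 0, 0, 0)ᵀ.
Then v_2 = N · v_3 = (4, 2, 3, -2)ᵀ.
Then v_1 = N · v_2 = (-1, 0, 0, 1)ᵀ.

Sanity check: (A − (6)·I) v_1 = (0, 0, 0, 0)ᵀ = 0. ✓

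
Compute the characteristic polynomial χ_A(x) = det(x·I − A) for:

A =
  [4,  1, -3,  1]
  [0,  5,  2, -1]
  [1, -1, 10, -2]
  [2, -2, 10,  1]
x^4 - 20*x^3 + 150*x^2 - 500*x + 625

Expanding det(x·I − A) (e.g. by cofactor expansion or by noting that A is similar to its Jordan form J, which has the same characteristic polynomial as A) gives
  χ_A(x) = x^4 - 20*x^3 + 150*x^2 - 500*x + 625
which factors as (x - 5)^4. The eigenvalues (with algebraic multiplicities) are λ = 5 with multiplicity 4.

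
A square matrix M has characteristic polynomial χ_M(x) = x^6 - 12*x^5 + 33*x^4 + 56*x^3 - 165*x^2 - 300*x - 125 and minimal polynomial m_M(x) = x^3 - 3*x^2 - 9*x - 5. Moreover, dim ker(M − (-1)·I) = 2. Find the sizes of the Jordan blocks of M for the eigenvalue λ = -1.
Block sizes for λ = -1: [2, 1]

Step 1 — from the characteristic polynomial, algebraic multiplicity of λ = -1 is 3. From dim ker(M − (-1)·I) = 2, there are exactly 2 Jordan blocks for λ = -1.
Step 2 — from the minimal polynomial, the factor (x + 1)^2 tells us the largest block for λ = -1 has size 2.
Step 3 — with total size 3, 2 blocks, and largest block 2, the block sizes (in nonincreasing order) are [2, 1].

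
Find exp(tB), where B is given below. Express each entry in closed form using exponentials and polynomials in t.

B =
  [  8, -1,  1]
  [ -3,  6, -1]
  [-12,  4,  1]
e^{tB} =
  [3*t*exp(5*t) + exp(5*t), -t*exp(5*t), t*exp(5*t)]
  [-3*t*exp(5*t), t*exp(5*t) + exp(5*t), -t*exp(5*t)]
  [-12*t*exp(5*t), 4*t*exp(5*t), -4*t*exp(5*t) + exp(5*t)]

Strategy: write B = P · J · P⁻¹ where J is a Jordan canonical form, so e^{tB} = P · e^{tJ} · P⁻¹, and e^{tJ} can be computed block-by-block.

B has Jordan form
J =
  [5, 1, 0]
  [0, 5, 0]
  [0, 0, 5]
(up to reordering of blocks).

Per-block formulas:
  For a 2×2 Jordan block J_2(5): exp(t · J_2(5)) = e^(5t)·(I + t·N), where N is the 2×2 nilpotent shift.
  For a 1×1 block at λ = 5: exp(t · [5]) = [e^(5t)].

After assembling e^{tJ} and conjugating by P, we get:

e^{tB} =
  [3*t*exp(5*t) + exp(5*t), -t*exp(5*t), t*exp(5*t)]
  [-3*t*exp(5*t), t*exp(5*t) + exp(5*t), -t*exp(5*t)]
  [-12*t*exp(5*t), 4*t*exp(5*t), -4*t*exp(5*t) + exp(5*t)]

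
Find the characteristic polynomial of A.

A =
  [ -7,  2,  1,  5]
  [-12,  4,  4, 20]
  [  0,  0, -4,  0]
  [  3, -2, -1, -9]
x^4 + 16*x^3 + 96*x^2 + 256*x + 256

Expanding det(x·I − A) (e.g. by cofactor expansion or by noting that A is similar to its Jordan form J, which has the same characteristic polynomial as A) gives
  χ_A(x) = x^4 + 16*x^3 + 96*x^2 + 256*x + 256
which factors as (x + 4)^4. The eigenvalues (with algebraic multiplicities) are λ = -4 with multiplicity 4.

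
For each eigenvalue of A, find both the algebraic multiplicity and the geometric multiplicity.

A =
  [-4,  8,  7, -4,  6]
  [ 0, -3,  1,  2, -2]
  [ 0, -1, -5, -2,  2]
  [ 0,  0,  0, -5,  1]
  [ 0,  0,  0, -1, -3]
λ = -4: alg = 5, geom = 2

Step 1 — factor the characteristic polynomial to read off the algebraic multiplicities:
  χ_A(x) = (x + 4)^5

Step 2 — compute geometric multiplicities via the rank-nullity identity g(λ) = n − rank(A − λI):
  rank(A − (-4)·I) = 3, so dim ker(A − (-4)·I) = n − 3 = 2

Summary:
  λ = -4: algebraic multiplicity = 5, geometric multiplicity = 2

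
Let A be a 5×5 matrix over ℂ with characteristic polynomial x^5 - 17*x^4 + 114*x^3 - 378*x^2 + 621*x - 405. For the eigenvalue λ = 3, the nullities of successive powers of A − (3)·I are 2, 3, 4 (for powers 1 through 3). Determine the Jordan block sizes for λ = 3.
Block sizes for λ = 3: [3, 1]

From the dimensions of kernels of powers, the number of Jordan blocks of size at least j is d_j − d_{j−1} where d_j = dim ker(N^j) (with d_0 = 0). Computing the differences gives [2, 1, 1].
The number of blocks of size exactly k is (#blocks of size ≥ k) − (#blocks of size ≥ k + 1), so the partition is: 1 block(s) of size 1, 1 block(s) of size 3.
In nonincreasing order the block sizes are [3, 1].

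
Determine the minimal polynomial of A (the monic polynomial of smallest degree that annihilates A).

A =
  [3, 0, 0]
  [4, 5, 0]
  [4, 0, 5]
x^2 - 8*x + 15

The characteristic polynomial is χ_A(x) = (x - 5)^2*(x - 3), so the eigenvalues are known. The minimal polynomial is
  m_A(x) = Π_λ (x − λ)^{k_λ}
where k_λ is the size of the *largest* Jordan block for λ (equivalently, the smallest k with (A − λI)^k v = 0 for every generalised eigenvector v of λ).

  λ = 3: largest Jordan block has size 1, contributing (x − 3)
  λ = 5: largest Jordan block has size 1, contributing (x − 5)

So m_A(x) = (x - 5)*(x - 3) = x^2 - 8*x + 15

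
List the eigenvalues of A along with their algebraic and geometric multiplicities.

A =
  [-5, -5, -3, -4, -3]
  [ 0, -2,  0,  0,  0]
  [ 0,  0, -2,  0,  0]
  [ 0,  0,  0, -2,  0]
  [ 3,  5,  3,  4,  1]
λ = -2: alg = 5, geom = 4

Step 1 — factor the characteristic polynomial to read off the algebraic multiplicities:
  χ_A(x) = (x + 2)^5

Step 2 — compute geometric multiplicities via the rank-nullity identity g(λ) = n − rank(A − λI):
  rank(A − (-2)·I) = 1, so dim ker(A − (-2)·I) = n − 1 = 4

Summary:
  λ = -2: algebraic multiplicity = 5, geometric multiplicity = 4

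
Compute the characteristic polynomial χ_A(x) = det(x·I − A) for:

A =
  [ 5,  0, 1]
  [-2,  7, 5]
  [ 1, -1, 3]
x^3 - 15*x^2 + 75*x - 125

Expanding det(x·I − A) (e.g. by cofactor expansion or by noting that A is similar to its Jordan form J, which has the same characteristic polynomial as A) gives
  χ_A(x) = x^3 - 15*x^2 + 75*x - 125
which factors as (x - 5)^3. The eigenvalues (with algebraic multiplicities) are λ = 5 with multiplicity 3.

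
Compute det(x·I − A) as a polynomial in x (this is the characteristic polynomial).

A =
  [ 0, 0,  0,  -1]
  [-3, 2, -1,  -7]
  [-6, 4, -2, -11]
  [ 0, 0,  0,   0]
x^4

Expanding det(x·I − A) (e.g. by cofactor expansion or by noting that A is similar to its Jordan form J, which has the same characteristic polynomial as A) gives
  χ_A(x) = x^4
which factors as x^4. The eigenvalues (with algebraic multiplicities) are λ = 0 with multiplicity 4.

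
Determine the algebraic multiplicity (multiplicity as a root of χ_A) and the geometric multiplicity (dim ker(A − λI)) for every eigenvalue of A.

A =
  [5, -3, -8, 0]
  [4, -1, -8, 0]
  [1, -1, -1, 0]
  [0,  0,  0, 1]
λ = 1: alg = 4, geom = 2

Step 1 — factor the characteristic polynomial to read off the algebraic multiplicities:
  χ_A(x) = (x - 1)^4

Step 2 — compute geometric multiplicities via the rank-nullity identity g(λ) = n − rank(A − λI):
  rank(A − (1)·I) = 2, so dim ker(A − (1)·I) = n − 2 = 2

Summary:
  λ = 1: algebraic multiplicity = 4, geometric multiplicity = 2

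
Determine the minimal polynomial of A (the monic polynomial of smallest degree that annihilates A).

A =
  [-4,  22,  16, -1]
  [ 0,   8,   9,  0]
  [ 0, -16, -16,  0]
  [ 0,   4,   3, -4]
x^3 + 12*x^2 + 48*x + 64

The characteristic polynomial is χ_A(x) = (x + 4)^4, so the eigenvalues are known. The minimal polynomial is
  m_A(x) = Π_λ (x − λ)^{k_λ}
where k_λ is the size of the *largest* Jordan block for λ (equivalently, the smallest k with (A − λI)^k v = 0 for every generalised eigenvector v of λ).

  λ = -4: largest Jordan block has size 3, contributing (x + 4)^3

So m_A(x) = (x + 4)^3 = x^3 + 12*x^2 + 48*x + 64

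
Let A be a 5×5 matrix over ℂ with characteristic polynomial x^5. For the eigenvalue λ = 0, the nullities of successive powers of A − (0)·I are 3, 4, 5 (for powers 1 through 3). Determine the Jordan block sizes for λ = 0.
Block sizes for λ = 0: [3, 1, 1]

From the dimensions of kernels of powers, the number of Jordan blocks of size at least j is d_j − d_{j−1} where d_j = dim ker(N^j) (with d_0 = 0). Computing the differences gives [3, 1, 1].
The number of blocks of size exactly k is (#blocks of size ≥ k) − (#blocks of size ≥ k + 1), so the partition is: 2 block(s) of size 1, 1 block(s) of size 3.
In nonincreasing order the block sizes are [3, 1, 1].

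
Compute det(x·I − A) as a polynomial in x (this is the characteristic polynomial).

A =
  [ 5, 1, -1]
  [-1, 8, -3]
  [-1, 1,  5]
x^3 - 18*x^2 + 108*x - 216

Expanding det(x·I − A) (e.g. by cofactor expansion or by noting that A is similar to its Jordan form J, which has the same characteristic polynomial as A) gives
  χ_A(x) = x^3 - 18*x^2 + 108*x - 216
which factors as (x - 6)^3. The eigenvalues (with algebraic multiplicities) are λ = 6 with multiplicity 3.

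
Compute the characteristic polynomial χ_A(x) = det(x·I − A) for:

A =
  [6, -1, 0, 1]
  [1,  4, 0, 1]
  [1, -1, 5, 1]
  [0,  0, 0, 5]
x^4 - 20*x^3 + 150*x^2 - 500*x + 625

Expanding det(x·I − A) (e.g. by cofactor expansion or by noting that A is similar to its Jordan form J, which has the same characteristic polynomial as A) gives
  χ_A(x) = x^4 - 20*x^3 + 150*x^2 - 500*x + 625
which factors as (x - 5)^4. The eigenvalues (with algebraic multiplicities) are λ = 5 with multiplicity 4.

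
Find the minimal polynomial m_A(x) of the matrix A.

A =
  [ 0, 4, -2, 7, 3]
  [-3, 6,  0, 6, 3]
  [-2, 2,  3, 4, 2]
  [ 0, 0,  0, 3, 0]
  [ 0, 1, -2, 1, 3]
x^3 - 9*x^2 + 27*x - 27

The characteristic polynomial is χ_A(x) = (x - 3)^5, so the eigenvalues are known. The minimal polynomial is
  m_A(x) = Π_λ (x − λ)^{k_λ}
where k_λ is the size of the *largest* Jordan block for λ (equivalently, the smallest k with (A − λI)^k v = 0 for every generalised eigenvector v of λ).

  λ = 3: largest Jordan block has size 3, contributing (x − 3)^3

So m_A(x) = (x - 3)^3 = x^3 - 9*x^2 + 27*x - 27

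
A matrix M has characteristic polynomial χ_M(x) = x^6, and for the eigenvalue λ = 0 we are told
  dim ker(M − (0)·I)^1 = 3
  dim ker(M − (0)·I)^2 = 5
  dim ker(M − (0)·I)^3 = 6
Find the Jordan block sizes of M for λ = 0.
Block sizes for λ = 0: [3, 2, 1]

From the dimensions of kernels of powers, the number of Jordan blocks of size at least j is d_j − d_{j−1} where d_j = dim ker(N^j) (with d_0 = 0). Computing the differences gives [3, 2, 1].
The number of blocks of size exactly k is (#blocks of size ≥ k) − (#blocks of size ≥ k + 1), so the partition is: 1 block(s) of size 1, 1 block(s) of size 2, 1 block(s) of size 3.
In nonincreasing order the block sizes are [3, 2, 1].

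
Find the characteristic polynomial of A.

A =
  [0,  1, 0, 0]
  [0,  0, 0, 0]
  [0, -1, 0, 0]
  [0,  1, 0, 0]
x^4

Expanding det(x·I − A) (e.g. by cofactor expansion or by noting that A is similar to its Jordan form J, which has the same characteristic polynomial as A) gives
  χ_A(x) = x^4
which factors as x^4. The eigenvalues (with algebraic multiplicities) are λ = 0 with multiplicity 4.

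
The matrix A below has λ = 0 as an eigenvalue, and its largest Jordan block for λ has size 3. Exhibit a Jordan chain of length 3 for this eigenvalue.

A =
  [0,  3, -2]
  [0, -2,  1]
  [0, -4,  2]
A Jordan chain for λ = 0 of length 3:
v_1 = (2, 0, 0)ᵀ
v_2 = (3, -2, -4)ᵀ
v_3 = (0, 1, 0)ᵀ

Let N = A − (0)·I. We want v_3 with N^3 v_3 = 0 but N^2 v_3 ≠ 0; then v_{j-1} := N · v_j for j = 3, …, 2.

Pick v_3 = (0, 1, 0)ᵀ.
Then v_2 = N · v_3 = (3, -2, -4)ᵀ.
Then v_1 = N · v_2 = (2, 0, 0)ᵀ.

Sanity check: (A − (0)·I) v_1 = (0, 0, 0)ᵀ = 0. ✓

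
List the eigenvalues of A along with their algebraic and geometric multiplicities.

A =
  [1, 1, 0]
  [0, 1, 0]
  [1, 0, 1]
λ = 1: alg = 3, geom = 1

Step 1 — factor the characteristic polynomial to read off the algebraic multiplicities:
  χ_A(x) = (x - 1)^3

Step 2 — compute geometric multiplicities via the rank-nullity identity g(λ) = n − rank(A − λI):
  rank(A − (1)·I) = 2, so dim ker(A − (1)·I) = n − 2 = 1

Summary:
  λ = 1: algebraic multiplicity = 3, geometric multiplicity = 1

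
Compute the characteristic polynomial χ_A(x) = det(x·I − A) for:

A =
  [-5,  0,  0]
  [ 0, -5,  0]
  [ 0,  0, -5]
x^3 + 15*x^2 + 75*x + 125

Expanding det(x·I − A) (e.g. by cofactor expansion or by noting that A is similar to its Jordan form J, which has the same characteristic polynomial as A) gives
  χ_A(x) = x^3 + 15*x^2 + 75*x + 125
which factors as (x + 5)^3. The eigenvalues (with algebraic multiplicities) are λ = -5 with multiplicity 3.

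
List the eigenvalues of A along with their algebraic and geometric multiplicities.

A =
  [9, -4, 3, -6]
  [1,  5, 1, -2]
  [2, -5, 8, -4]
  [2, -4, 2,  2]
λ = 6: alg = 4, geom = 2

Step 1 — factor the characteristic polynomial to read off the algebraic multiplicities:
  χ_A(x) = (x - 6)^4

Step 2 — compute geometric multiplicities via the rank-nullity identity g(λ) = n − rank(A − λI):
  rank(A − (6)·I) = 2, so dim ker(A − (6)·I) = n − 2 = 2

Summary:
  λ = 6: algebraic multiplicity = 4, geometric multiplicity = 2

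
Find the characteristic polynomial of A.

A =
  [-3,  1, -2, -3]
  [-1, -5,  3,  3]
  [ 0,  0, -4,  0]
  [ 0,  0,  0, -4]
x^4 + 16*x^3 + 96*x^2 + 256*x + 256

Expanding det(x·I − A) (e.g. by cofactor expansion or by noting that A is similar to its Jordan form J, which has the same characteristic polynomial as A) gives
  χ_A(x) = x^4 + 16*x^3 + 96*x^2 + 256*x + 256
which factors as (x + 4)^4. The eigenvalues (with algebraic multiplicities) are λ = -4 with multiplicity 4.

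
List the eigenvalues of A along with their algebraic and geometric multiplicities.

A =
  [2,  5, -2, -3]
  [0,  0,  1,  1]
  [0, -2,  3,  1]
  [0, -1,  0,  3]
λ = 2: alg = 4, geom = 2

Step 1 — factor the characteristic polynomial to read off the algebraic multiplicities:
  χ_A(x) = (x - 2)^4

Step 2 — compute geometric multiplicities via the rank-nullity identity g(λ) = n − rank(A − λI):
  rank(A − (2)·I) = 2, so dim ker(A − (2)·I) = n − 2 = 2

Summary:
  λ = 2: algebraic multiplicity = 4, geometric multiplicity = 2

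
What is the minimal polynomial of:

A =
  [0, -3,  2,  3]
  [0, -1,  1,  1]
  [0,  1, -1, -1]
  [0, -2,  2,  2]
x^3

The characteristic polynomial is χ_A(x) = x^4, so the eigenvalues are known. The minimal polynomial is
  m_A(x) = Π_λ (x − λ)^{k_λ}
where k_λ is the size of the *largest* Jordan block for λ (equivalently, the smallest k with (A − λI)^k v = 0 for every generalised eigenvector v of λ).

  λ = 0: largest Jordan block has size 3, contributing (x − 0)^3

So m_A(x) = x^3 = x^3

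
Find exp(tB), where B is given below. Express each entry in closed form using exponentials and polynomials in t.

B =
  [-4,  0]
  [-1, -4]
e^{tB} =
  [exp(-4*t), 0]
  [-t*exp(-4*t), exp(-4*t)]

Strategy: write B = P · J · P⁻¹ where J is a Jordan canonical form, so e^{tB} = P · e^{tJ} · P⁻¹, and e^{tJ} can be computed block-by-block.

B has Jordan form
J =
  [-4,  1]
  [ 0, -4]
(up to reordering of blocks).

Per-block formulas:
  For a 2×2 Jordan block J_2(-4): exp(t · J_2(-4)) = e^(-4t)·(I + t·N), where N is the 2×2 nilpotent shift.

After assembling e^{tJ} and conjugating by P, we get:

e^{tB} =
  [exp(-4*t), 0]
  [-t*exp(-4*t), exp(-4*t)]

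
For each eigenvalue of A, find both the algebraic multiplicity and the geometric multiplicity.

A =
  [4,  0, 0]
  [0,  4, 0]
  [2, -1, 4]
λ = 4: alg = 3, geom = 2

Step 1 — factor the characteristic polynomial to read off the algebraic multiplicities:
  χ_A(x) = (x - 4)^3

Step 2 — compute geometric multiplicities via the rank-nullity identity g(λ) = n − rank(A − λI):
  rank(A − (4)·I) = 1, so dim ker(A − (4)·I) = n − 1 = 2

Summary:
  λ = 4: algebraic multiplicity = 3, geometric multiplicity = 2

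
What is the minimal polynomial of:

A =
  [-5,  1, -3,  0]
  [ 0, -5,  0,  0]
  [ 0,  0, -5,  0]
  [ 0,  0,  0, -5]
x^2 + 10*x + 25

The characteristic polynomial is χ_A(x) = (x + 5)^4, so the eigenvalues are known. The minimal polynomial is
  m_A(x) = Π_λ (x − λ)^{k_λ}
where k_λ is the size of the *largest* Jordan block for λ (equivalently, the smallest k with (A − λI)^k v = 0 for every generalised eigenvector v of λ).

  λ = -5: largest Jordan block has size 2, contributing (x + 5)^2

So m_A(x) = (x + 5)^2 = x^2 + 10*x + 25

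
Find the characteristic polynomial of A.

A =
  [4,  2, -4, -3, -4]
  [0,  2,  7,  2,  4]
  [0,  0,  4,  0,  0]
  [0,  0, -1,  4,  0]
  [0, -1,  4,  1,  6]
x^5 - 20*x^4 + 160*x^3 - 640*x^2 + 1280*x - 1024

Expanding det(x·I − A) (e.g. by cofactor expansion or by noting that A is similar to its Jordan form J, which has the same characteristic polynomial as A) gives
  χ_A(x) = x^5 - 20*x^4 + 160*x^3 - 640*x^2 + 1280*x - 1024
which factors as (x - 4)^5. The eigenvalues (with algebraic multiplicities) are λ = 4 with multiplicity 5.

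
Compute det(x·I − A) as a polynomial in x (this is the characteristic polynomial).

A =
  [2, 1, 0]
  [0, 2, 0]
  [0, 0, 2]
x^3 - 6*x^2 + 12*x - 8

Expanding det(x·I − A) (e.g. by cofactor expansion or by noting that A is similar to its Jordan form J, which has the same characteristic polynomial as A) gives
  χ_A(x) = x^3 - 6*x^2 + 12*x - 8
which factors as (x - 2)^3. The eigenvalues (with algebraic multiplicities) are λ = 2 with multiplicity 3.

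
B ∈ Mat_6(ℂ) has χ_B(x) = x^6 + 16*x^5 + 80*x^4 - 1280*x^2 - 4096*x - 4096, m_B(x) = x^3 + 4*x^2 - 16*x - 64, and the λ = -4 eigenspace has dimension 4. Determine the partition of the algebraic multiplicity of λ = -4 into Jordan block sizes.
Block sizes for λ = -4: [2, 1, 1, 1]

Step 1 — from the characteristic polynomial, algebraic multiplicity of λ = -4 is 5. From dim ker(B − (-4)·I) = 4, there are exactly 4 Jordan blocks for λ = -4.
Step 2 — from the minimal polynomial, the factor (x + 4)^2 tells us the largest block for λ = -4 has size 2.
Step 3 — with total size 5, 4 blocks, and largest block 2, the block sizes (in nonincreasing order) are [2, 1, 1, 1].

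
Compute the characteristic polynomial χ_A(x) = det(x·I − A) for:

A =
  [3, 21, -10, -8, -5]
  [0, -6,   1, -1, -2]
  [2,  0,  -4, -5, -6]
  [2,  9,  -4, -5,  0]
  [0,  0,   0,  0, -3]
x^5 + 15*x^4 + 90*x^3 + 270*x^2 + 405*x + 243

Expanding det(x·I − A) (e.g. by cofactor expansion or by noting that A is similar to its Jordan form J, which has the same characteristic polynomial as A) gives
  χ_A(x) = x^5 + 15*x^4 + 90*x^3 + 270*x^2 + 405*x + 243
which factors as (x + 3)^5. The eigenvalues (with algebraic multiplicities) are λ = -3 with multiplicity 5.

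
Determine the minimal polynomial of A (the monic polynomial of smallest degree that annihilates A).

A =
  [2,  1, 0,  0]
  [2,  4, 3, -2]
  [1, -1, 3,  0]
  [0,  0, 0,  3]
x^3 - 9*x^2 + 27*x - 27

The characteristic polynomial is χ_A(x) = (x - 3)^4, so the eigenvalues are known. The minimal polynomial is
  m_A(x) = Π_λ (x − λ)^{k_λ}
where k_λ is the size of the *largest* Jordan block for λ (equivalently, the smallest k with (A − λI)^k v = 0 for every generalised eigenvector v of λ).

  λ = 3: largest Jordan block has size 3, contributing (x − 3)^3

So m_A(x) = (x - 3)^3 = x^3 - 9*x^2 + 27*x - 27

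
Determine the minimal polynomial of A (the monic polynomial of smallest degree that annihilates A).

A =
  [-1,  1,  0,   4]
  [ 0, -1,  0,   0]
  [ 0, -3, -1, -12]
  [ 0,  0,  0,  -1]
x^2 + 2*x + 1

The characteristic polynomial is χ_A(x) = (x + 1)^4, so the eigenvalues are known. The minimal polynomial is
  m_A(x) = Π_λ (x − λ)^{k_λ}
where k_λ is the size of the *largest* Jordan block for λ (equivalently, the smallest k with (A − λI)^k v = 0 for every generalised eigenvector v of λ).

  λ = -1: largest Jordan block has size 2, contributing (x + 1)^2

So m_A(x) = (x + 1)^2 = x^2 + 2*x + 1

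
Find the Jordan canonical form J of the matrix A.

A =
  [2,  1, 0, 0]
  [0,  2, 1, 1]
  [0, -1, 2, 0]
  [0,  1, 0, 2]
J_3(2) ⊕ J_1(2)

The characteristic polynomial is
  det(x·I − A) = x^4 - 8*x^3 + 24*x^2 - 32*x + 16 = (x - 2)^4

Eigenvalues and multiplicities (the geometric multiplicity of λ is n − rank(A − λI), which equals the number of Jordan blocks for λ):
  λ = 2: algebraic multiplicity = 4, geometric multiplicity = 2

Determining the block sizes for each eigenvalue:
  λ = 2: with am = 4 and gm = 2, the partition is not yet determined (e.g. several partitions of 4 into 2 parts exist). Let N = A − (2)·I. Computing rank(N^1) = 2, rank(N^2) = 1, rank(N^3) = 0; the number of blocks of size ≥ j is rank(N^{j−1}) − rank(N^j), giving [2, 1, 1]. So we have 1 block(s) of size 3, 1 block(s) of size 1 → block sizes [3, 1]

Assembling the blocks gives a Jordan form
J =
  [2, 1, 0, 0]
  [0, 2, 1, 0]
  [0, 0, 2, 0]
  [0, 0, 0, 2]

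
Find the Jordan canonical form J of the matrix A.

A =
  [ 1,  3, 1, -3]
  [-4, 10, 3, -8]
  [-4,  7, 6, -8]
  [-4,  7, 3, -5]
J_3(3) ⊕ J_1(3)

The characteristic polynomial is
  det(x·I − A) = x^4 - 12*x^3 + 54*x^2 - 108*x + 81 = (x - 3)^4

Eigenvalues and multiplicities (the geometric multiplicity of λ is n − rank(A − λI), which equals the number of Jordan blocks for λ):
  λ = 3: algebraic multiplicity = 4, geometric multiplicity = 2

Determining the block sizes for each eigenvalue:
  λ = 3: with am = 4 and gm = 2, the partition is not yet determined (e.g. several partitions of 4 into 2 parts exist). Let N = A − (3)·I. Computing rank(N^1) = 2, rank(N^2) = 1, rank(N^3) = 0; the number of blocks of size ≥ j is rank(N^{j−1}) − rank(N^j), giving [2, 1, 1]. So we have 1 block(s) of size 3, 1 block(s) of size 1 → block sizes [3, 1]

Assembling the blocks gives a Jordan form
J =
  [3, 1, 0, 0]
  [0, 3, 1, 0]
  [0, 0, 3, 0]
  [0, 0, 0, 3]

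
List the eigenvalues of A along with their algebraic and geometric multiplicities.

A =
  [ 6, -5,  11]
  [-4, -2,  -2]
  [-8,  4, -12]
λ = -4: alg = 2, geom = 1; λ = 0: alg = 1, geom = 1

Step 1 — factor the characteristic polynomial to read off the algebraic multiplicities:
  χ_A(x) = x*(x + 4)^2

Step 2 — compute geometric multiplicities via the rank-nullity identity g(λ) = n − rank(A − λI):
  rank(A − (-4)·I) = 2, so dim ker(A − (-4)·I) = n − 2 = 1
  rank(A − (0)·I) = 2, so dim ker(A − (0)·I) = n − 2 = 1

Summary:
  λ = -4: algebraic multiplicity = 2, geometric multiplicity = 1
  λ = 0: algebraic multiplicity = 1, geometric multiplicity = 1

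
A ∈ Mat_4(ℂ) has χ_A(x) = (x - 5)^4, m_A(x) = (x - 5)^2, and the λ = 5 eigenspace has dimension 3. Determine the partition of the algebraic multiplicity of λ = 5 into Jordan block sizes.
Block sizes for λ = 5: [2, 1, 1]

Step 1 — from the characteristic polynomial, algebraic multiplicity of λ = 5 is 4. From dim ker(A − (5)·I) = 3, there are exactly 3 Jordan blocks for λ = 5.
Step 2 — from the minimal polynomial, the factor (x − 5)^2 tells us the largest block for λ = 5 has size 2.
Step 3 — with total size 4, 3 blocks, and largest block 2, the block sizes (in nonincreasing order) are [2, 1, 1].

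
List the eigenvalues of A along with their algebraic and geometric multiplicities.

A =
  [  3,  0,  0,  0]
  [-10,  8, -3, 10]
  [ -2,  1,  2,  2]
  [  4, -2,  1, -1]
λ = 3: alg = 4, geom = 2

Step 1 — factor the characteristic polynomial to read off the algebraic multiplicities:
  χ_A(x) = (x - 3)^4

Step 2 — compute geometric multiplicities via the rank-nullity identity g(λ) = n − rank(A − λI):
  rank(A − (3)·I) = 2, so dim ker(A − (3)·I) = n − 2 = 2

Summary:
  λ = 3: algebraic multiplicity = 4, geometric multiplicity = 2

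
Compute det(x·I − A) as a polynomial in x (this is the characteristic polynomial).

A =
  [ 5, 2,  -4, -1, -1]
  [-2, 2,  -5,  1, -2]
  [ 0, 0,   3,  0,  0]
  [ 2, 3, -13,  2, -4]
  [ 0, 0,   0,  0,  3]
x^5 - 15*x^4 + 90*x^3 - 270*x^2 + 405*x - 243

Expanding det(x·I − A) (e.g. by cofactor expansion or by noting that A is similar to its Jordan form J, which has the same characteristic polynomial as A) gives
  χ_A(x) = x^5 - 15*x^4 + 90*x^3 - 270*x^2 + 405*x - 243
which factors as (x - 3)^5. The eigenvalues (with algebraic multiplicities) are λ = 3 with multiplicity 5.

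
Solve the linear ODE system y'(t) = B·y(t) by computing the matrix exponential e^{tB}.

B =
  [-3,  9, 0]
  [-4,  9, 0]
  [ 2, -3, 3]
e^{tB} =
  [-6*t*exp(3*t) + exp(3*t), 9*t*exp(3*t), 0]
  [-4*t*exp(3*t), 6*t*exp(3*t) + exp(3*t), 0]
  [2*t*exp(3*t), -3*t*exp(3*t), exp(3*t)]

Strategy: write B = P · J · P⁻¹ where J is a Jordan canonical form, so e^{tB} = P · e^{tJ} · P⁻¹, and e^{tJ} can be computed block-by-block.

B has Jordan form
J =
  [3, 1, 0]
  [0, 3, 0]
  [0, 0, 3]
(up to reordering of blocks).

Per-block formulas:
  For a 2×2 Jordan block J_2(3): exp(t · J_2(3)) = e^(3t)·(I + t·N), where N is the 2×2 nilpotent shift.
  For a 1×1 block at λ = 3: exp(t · [3]) = [e^(3t)].

After assembling e^{tJ} and conjugating by P, we get:

e^{tB} =
  [-6*t*exp(3*t) + exp(3*t), 9*t*exp(3*t), 0]
  [-4*t*exp(3*t), 6*t*exp(3*t) + exp(3*t), 0]
  [2*t*exp(3*t), -3*t*exp(3*t), exp(3*t)]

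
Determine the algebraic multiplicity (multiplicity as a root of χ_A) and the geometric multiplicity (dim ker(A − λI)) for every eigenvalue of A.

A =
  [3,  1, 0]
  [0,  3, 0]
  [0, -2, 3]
λ = 3: alg = 3, geom = 2

Step 1 — factor the characteristic polynomial to read off the algebraic multiplicities:
  χ_A(x) = (x - 3)^3

Step 2 — compute geometric multiplicities via the rank-nullity identity g(λ) = n − rank(A − λI):
  rank(A − (3)·I) = 1, so dim ker(A − (3)·I) = n − 1 = 2

Summary:
  λ = 3: algebraic multiplicity = 3, geometric multiplicity = 2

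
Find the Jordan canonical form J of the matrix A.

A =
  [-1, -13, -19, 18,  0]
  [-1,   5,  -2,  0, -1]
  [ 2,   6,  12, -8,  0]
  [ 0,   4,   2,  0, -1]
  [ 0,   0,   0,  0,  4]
J_3(4) ⊕ J_2(4)

The characteristic polynomial is
  det(x·I − A) = x^5 - 20*x^4 + 160*x^3 - 640*x^2 + 1280*x - 1024 = (x - 4)^5

Eigenvalues and multiplicities (the geometric multiplicity of λ is n − rank(A − λI), which equals the number of Jordan blocks for λ):
  λ = 4: algebraic multiplicity = 5, geometric multiplicity = 2

Determining the block sizes for each eigenvalue:
  λ = 4: with am = 5 and gm = 2, the partition is not yet determined (e.g. several partitions of 5 into 2 parts exist). Let N = A − (4)·I. Computing rank(N^1) = 3, rank(N^2) = 1, rank(N^3) = 0; the number of blocks of size ≥ j is rank(N^{j−1}) − rank(N^j), giving [2, 2, 1]. So we have 1 block(s) of size 3, 1 block(s) of size 2 → block sizes [3, 2]

Assembling the blocks gives a Jordan form
J =
  [4, 1, 0, 0, 0]
  [0, 4, 1, 0, 0]
  [0, 0, 4, 0, 0]
  [0, 0, 0, 4, 1]
  [0, 0, 0, 0, 4]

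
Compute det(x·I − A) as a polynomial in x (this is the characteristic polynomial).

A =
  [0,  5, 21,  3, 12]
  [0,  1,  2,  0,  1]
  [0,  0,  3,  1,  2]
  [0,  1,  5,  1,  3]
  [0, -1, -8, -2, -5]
x^5

Expanding det(x·I − A) (e.g. by cofactor expansion or by noting that A is similar to its Jordan form J, which has the same characteristic polynomial as A) gives
  χ_A(x) = x^5
which factors as x^5. The eigenvalues (with algebraic multiplicities) are λ = 0 with multiplicity 5.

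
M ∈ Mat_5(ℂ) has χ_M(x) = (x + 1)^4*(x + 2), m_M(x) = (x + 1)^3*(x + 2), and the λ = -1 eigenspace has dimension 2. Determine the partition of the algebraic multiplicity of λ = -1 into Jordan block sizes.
Block sizes for λ = -1: [3, 1]

Step 1 — from the characteristic polynomial, algebraic multiplicity of λ = -1 is 4. From dim ker(M − (-1)·I) = 2, there are exactly 2 Jordan blocks for λ = -1.
Step 2 — from the minimal polynomial, the factor (x + 1)^3 tells us the largest block for λ = -1 has size 3.
Step 3 — with total size 4, 2 blocks, and largest block 3, the block sizes (in nonincreasing order) are [3, 1].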